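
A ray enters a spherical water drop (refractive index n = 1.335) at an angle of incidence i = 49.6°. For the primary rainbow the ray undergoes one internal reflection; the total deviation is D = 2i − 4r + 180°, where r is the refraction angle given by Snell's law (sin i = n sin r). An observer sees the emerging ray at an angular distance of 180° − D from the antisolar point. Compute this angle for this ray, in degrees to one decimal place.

sin r = sin 49.6° / 1.335 = 0.7615/1.335 = 0.5704; r = 34.78°.
D = 2·49.6° − 4·34.78° + 180° = 99.20° − 139.12° + 180° = 140.08°.
Angle from antisolar point = 180° − D = 39.92°.

39.9°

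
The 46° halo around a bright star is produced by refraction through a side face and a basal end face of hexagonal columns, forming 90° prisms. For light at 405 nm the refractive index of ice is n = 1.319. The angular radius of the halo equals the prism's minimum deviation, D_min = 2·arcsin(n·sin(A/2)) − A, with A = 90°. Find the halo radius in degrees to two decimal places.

n·sin(A/2) = 1.319 × sin 45° = 1.319 × 0.7071 = 0.9327.
D_min = 2·arcsin(0.9327) − 90° = 2 × 68.856° − 90° = 47.711°.

47.71°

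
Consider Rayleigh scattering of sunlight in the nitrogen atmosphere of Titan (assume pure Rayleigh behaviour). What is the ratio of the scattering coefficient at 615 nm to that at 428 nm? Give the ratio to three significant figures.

Rayleigh scattering ∝ λ⁻⁴, so the ratio of coefficients is the inverse fourth power of the wavelength ratio.
σ(615)/σ(428) = (428/615)⁴ = (0.6959)⁴ = 0.2346.

0.235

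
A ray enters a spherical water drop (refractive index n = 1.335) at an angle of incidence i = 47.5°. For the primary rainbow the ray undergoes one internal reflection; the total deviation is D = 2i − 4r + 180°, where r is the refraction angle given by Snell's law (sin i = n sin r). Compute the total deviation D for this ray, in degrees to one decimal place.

140.9°

sin r = sin 47.5° / 1.335 = 0.7373/1.335 = 0.5523; r = 33.52°.
D = 2·47.5° − 4·33.52° + 180° = 95.00° − 134.09° + 180° = 140.91°.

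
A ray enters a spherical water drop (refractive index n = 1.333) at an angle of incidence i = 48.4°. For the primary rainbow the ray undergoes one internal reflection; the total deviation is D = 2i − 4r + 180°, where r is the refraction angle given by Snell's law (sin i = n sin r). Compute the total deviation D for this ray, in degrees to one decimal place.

140.3°

sin r = sin 48.4° / 1.333 = 0.7478/1.333 = 0.5610; r = 34.12°.
D = 2·48.4° − 4·34.12° + 180° = 96.80° − 136.50° + 180° = 140.30°.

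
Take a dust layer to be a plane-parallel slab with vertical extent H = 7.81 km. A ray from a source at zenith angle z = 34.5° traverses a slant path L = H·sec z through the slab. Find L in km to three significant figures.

9.48 km

sec z = 1/cos 34.5° = 1.2134.
L = 7.81 × 1.2134 = 9.477 km.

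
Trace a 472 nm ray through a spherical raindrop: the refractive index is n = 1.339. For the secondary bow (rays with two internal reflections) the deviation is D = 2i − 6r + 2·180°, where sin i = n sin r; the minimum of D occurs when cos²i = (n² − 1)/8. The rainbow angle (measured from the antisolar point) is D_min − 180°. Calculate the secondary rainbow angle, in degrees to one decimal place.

cos²i = (1.79292 − 1)/8 = 0.09912; i = arccos(0.31483) = 71.650°.
sin r = sin 71.650°/1.339 = 0.70885; r = 45.141°.
D_min = 2·71.650° − 6·45.141° + 360° = 232.451°.
Rainbow angle = D_min − 180° = 52.451°.

52.5°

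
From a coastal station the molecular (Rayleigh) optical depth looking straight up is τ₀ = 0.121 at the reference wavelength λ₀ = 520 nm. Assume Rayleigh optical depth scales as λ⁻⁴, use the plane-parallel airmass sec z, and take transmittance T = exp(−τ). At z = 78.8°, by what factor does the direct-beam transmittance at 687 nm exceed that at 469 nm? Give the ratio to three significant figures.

2.09

Airmass: sec 78.8° = 5.1484.
τ(687 nm) = 0.121 × (520/687)⁴ × 5.1484 = 0.121 × 0.3282 × 5.1484 = 0.2045.
τ(469 nm) = 0.121 × (520/469)⁴ × 5.1484 = 0.121 × 1.5112 × 5.1484 = 0.9414.
T(687)/T(469) = exp(τ_B − τ_A) = exp(0.7369) = 2.0895.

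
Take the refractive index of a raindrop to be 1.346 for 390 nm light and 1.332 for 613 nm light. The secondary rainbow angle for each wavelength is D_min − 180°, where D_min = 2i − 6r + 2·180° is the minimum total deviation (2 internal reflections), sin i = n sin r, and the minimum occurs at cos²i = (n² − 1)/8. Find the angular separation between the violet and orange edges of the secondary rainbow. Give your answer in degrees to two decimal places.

At 390 nm (n = 1.346): cos²i = 0.10146 → i = 71.426°, r = 44.768°, D_min = 234.241°, rainbow angle = 54.241°.
At 613 nm (n = 1.332): cos²i = 0.09678 → i = 71.875°, r = 45.520°, D_min = 230.628°, rainbow angle = 50.628°.
Angular width = |54.241° − 50.628°| = 3.612°.

3.61°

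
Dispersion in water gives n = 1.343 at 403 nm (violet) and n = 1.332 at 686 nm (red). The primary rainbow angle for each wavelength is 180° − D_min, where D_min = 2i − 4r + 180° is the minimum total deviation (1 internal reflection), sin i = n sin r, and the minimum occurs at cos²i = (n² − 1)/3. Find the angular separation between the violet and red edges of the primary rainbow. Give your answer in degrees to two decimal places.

At 403 nm (n = 1.343): cos²i = 0.26788 → i = 58.830°, r = 39.577°, D_min = 139.354°, rainbow angle = 40.646°.
At 686 nm (n = 1.332): cos²i = 0.25807 → i = 59.469°, r = 40.290°, D_min = 137.776°, rainbow angle = 42.224°.
Angular width = |40.646° − 42.224°| = 1.578°.

1.58°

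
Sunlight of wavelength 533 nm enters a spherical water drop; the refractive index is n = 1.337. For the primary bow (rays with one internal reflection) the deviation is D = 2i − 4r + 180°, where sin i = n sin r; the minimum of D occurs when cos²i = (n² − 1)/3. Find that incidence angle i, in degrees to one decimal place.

59.2°

cos²i = (1.337² − 1)/3 = (1.78757 − 1)/3 = 0.26252.
cos i = 0.51237, so i = 59.178°.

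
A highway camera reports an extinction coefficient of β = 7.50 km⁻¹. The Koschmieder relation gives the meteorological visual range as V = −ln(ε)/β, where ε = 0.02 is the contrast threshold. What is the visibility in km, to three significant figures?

V = −ln(0.02) / 7.50 = 3.912 / 7.50 = 0.5216 km.

0.522 km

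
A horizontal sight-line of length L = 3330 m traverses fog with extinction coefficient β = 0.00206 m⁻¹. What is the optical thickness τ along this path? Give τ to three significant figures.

τ = β·L = 0.00206 × 3330 = 6.8598.

6.86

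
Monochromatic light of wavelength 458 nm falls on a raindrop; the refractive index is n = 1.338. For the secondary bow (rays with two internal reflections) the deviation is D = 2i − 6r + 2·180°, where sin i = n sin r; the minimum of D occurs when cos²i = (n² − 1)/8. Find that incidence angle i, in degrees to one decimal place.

cos²i = (1.338² − 1)/8 = (1.79024 − 1)/8 = 0.09878.
cos i = 0.31429, so i = 71.682°.

71.7°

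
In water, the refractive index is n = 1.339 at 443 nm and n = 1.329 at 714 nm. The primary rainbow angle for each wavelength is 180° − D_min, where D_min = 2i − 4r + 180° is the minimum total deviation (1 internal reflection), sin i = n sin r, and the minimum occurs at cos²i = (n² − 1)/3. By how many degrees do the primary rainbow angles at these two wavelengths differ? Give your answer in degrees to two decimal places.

1.45°

At 443 nm (n = 1.339): cos²i = 0.26431 → i = 59.062°, r = 39.834°, D_min = 138.786°, rainbow angle = 41.214°.
At 714 nm (n = 1.329): cos²i = 0.25541 → i = 59.643°, r = 40.487°, D_min = 137.337°, rainbow angle = 42.663°.
Angular width = |41.214° − 42.663°| = 1.450°.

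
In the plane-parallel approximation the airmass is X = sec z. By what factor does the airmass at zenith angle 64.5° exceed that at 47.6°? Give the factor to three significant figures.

X(64.5°)/X(47.6°) = sec 64.5° / sec 47.6° = cos 47.6° / cos 64.5° = 0.6743/0.4305 = 1.5663.

1.57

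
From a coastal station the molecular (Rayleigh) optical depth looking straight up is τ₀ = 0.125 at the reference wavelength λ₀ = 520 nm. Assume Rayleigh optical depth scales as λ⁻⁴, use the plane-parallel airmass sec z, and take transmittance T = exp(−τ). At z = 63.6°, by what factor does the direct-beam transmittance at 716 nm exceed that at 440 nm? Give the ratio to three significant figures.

1.60

Airmass: sec 63.6° = 2.2490.
τ(716 nm) = 0.125 × (520/716)⁴ × 2.2490 = 0.125 × 0.2782 × 2.2490 = 0.0782.
τ(440 nm) = 0.125 × (520/440)⁴ × 2.2490 = 0.125 × 1.9508 × 2.2490 = 0.5484.
T(716)/T(440) = exp(τ_B − τ_A) = exp(0.4702) = 1.6003.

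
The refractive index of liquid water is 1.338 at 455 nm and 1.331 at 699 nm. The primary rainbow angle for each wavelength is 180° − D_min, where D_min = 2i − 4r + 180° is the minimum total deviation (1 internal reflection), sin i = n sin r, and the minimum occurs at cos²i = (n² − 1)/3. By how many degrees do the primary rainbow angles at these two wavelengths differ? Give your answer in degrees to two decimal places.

1.01°

At 455 nm (n = 1.338): cos²i = 0.26341 → i = 59.120°, r = 39.899°, D_min = 138.643°, rainbow angle = 41.357°.
At 699 nm (n = 1.331): cos²i = 0.25719 → i = 59.527°, r = 40.356°, D_min = 137.630°, rainbow angle = 42.370°.
Angular width = |41.357° − 42.370°| = 1.013°.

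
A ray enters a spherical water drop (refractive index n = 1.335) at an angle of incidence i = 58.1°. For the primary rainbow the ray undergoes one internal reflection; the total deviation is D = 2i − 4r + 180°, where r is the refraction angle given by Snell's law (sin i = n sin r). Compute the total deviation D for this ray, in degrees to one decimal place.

sin r = sin 58.1° / 1.335 = 0.8490/1.335 = 0.6359; r = 39.49°.
D = 2·58.1° − 4·39.49° + 180° = 116.20° − 157.96° + 180° = 138.24°.

138.2°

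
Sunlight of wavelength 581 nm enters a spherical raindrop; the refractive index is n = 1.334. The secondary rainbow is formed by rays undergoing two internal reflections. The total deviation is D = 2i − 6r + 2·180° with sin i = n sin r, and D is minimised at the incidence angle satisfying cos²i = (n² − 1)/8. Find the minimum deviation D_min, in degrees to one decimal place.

231.2°

cos²i = (1.77956 − 1)/8 = 0.09744; i = arccos(0.31216) = 71.810°.
sin r = sin 71.810°/1.334 = 0.71217; r = 45.411°.
D_min = 2·71.810° − 6·45.411° + 360° = 231.153°.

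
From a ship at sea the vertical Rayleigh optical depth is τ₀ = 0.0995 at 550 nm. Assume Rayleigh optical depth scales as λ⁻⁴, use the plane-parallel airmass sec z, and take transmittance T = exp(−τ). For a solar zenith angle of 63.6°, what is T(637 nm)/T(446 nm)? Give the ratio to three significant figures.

Airmass: sec 63.6° = 2.2490.
τ(637 nm) = 0.0995 × (550/637)⁴ × 2.2490 = 0.0995 × 0.5558 × 2.2490 = 0.1244.
τ(446 nm) = 0.0995 × (550/446)⁴ × 2.2490 = 0.0995 × 2.3127 × 2.2490 = 0.5175.
T(637)/T(446) = exp(τ_B − τ_A) = exp(0.3932) = 1.4816.

1.48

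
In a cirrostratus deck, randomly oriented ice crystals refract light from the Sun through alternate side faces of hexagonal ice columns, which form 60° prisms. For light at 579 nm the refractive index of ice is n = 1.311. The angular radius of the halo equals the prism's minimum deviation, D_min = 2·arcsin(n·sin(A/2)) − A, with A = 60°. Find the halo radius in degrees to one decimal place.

21.9°

n·sin(A/2) = 1.311 × sin 30° = 1.311 × 0.5000 = 0.6555.
D_min = 2·arcsin(0.6555) − 60° = 2 × 40.958° − 60° = 21.915°.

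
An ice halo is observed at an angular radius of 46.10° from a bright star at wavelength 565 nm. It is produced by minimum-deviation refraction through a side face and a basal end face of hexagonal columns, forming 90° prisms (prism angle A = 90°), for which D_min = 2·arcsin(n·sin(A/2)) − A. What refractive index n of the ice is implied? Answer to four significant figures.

Rearranging: n = sin((D_min + A)/2) / sin(A/2).
(D_min + A)/2 = (46.10° + 90°)/2 = 68.050°.
n = sin 68.050° / sin 45° = 0.9275 / 0.7071 = 1.3117.

1.312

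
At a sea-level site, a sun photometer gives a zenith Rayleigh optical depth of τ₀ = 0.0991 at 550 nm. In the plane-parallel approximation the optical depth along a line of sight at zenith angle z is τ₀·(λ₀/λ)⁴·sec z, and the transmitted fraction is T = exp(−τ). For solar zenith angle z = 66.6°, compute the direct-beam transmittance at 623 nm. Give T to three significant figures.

sec 66.6° = 2.5180.
τ = 0.0991 × (550/623)⁴ × 2.5180 = 0.0991 × 0.6074 × 2.5180 = 0.1516.
T = exp(−0.1516) = 0.8594.

0.859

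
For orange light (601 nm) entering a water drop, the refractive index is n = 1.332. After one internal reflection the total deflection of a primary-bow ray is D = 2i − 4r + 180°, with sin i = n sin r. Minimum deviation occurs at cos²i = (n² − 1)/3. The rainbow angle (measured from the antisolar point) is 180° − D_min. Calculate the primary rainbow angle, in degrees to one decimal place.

42.2°

cos²i = (1.77422 − 1)/3 = 0.25807; i = arccos(0.50801) = 59.469°.
sin r = sin 59.469°/1.332 = 0.64666; r = 40.290°.
D_min = 2·59.469° − 4·40.290° + 180° = 137.776°.
Rainbow angle = 180° − D_min = 42.224°.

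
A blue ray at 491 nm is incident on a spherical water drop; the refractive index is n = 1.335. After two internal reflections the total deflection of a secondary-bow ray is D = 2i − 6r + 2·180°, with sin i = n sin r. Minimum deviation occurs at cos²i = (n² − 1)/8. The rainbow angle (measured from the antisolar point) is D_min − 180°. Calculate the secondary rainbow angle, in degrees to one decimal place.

51.4°

cos²i = (1.78222 − 1)/8 = 0.09778; i = arccos(0.31269) = 71.778°.
sin r = sin 71.778°/1.335 = 0.71150; r = 45.357°.
D_min = 2·71.778° − 6·45.357° + 360° = 231.414°.
Rainbow angle = D_min − 180° = 51.414°.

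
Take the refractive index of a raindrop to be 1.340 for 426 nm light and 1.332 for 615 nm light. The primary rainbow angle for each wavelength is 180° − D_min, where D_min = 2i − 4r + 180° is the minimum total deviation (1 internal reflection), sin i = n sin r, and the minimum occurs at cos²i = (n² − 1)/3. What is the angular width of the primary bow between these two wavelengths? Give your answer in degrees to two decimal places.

At 426 nm (n = 1.340): cos²i = 0.26520 → i = 59.004°, r = 39.770°, D_min = 138.929°, rainbow angle = 41.071°.
At 615 nm (n = 1.332): cos²i = 0.25807 → i = 59.469°, r = 40.290°, D_min = 137.776°, rainbow angle = 42.224°.
Angular width = |41.071° − 42.224°| = 1.153°.

1.15°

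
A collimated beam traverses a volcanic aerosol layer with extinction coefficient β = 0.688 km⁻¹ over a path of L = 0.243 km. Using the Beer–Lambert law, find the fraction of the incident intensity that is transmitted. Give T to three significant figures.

0.846

τ = β·L = 0.688 × 0.243 = 0.1672.
T = exp(−0.1672) = 0.8460.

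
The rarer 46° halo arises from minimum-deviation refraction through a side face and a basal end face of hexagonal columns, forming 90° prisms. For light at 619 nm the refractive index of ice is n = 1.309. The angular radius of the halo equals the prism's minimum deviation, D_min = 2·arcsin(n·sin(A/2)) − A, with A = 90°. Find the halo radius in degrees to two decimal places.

45.52°

n·sin(A/2) = 1.309 × sin 45° = 1.309 × 0.7071 = 0.9256.
D_min = 2·arcsin(0.9256) − 90° = 2 × 67.759° − 90° = 45.519°.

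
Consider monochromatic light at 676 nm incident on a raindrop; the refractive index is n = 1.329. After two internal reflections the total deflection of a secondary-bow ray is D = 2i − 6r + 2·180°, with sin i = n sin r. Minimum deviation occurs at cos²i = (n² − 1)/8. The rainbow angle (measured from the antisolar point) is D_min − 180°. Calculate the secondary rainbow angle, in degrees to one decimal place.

cos²i = (1.76624 − 1)/8 = 0.09578; i = arccos(0.30948) = 71.972°.
sin r = sin 71.972°/1.329 = 0.71550; r = 45.685°.
D_min = 2·71.972° − 6·45.685° + 360° = 229.837°.
Rainbow angle = D_min − 180° = 49.837°.

49.8°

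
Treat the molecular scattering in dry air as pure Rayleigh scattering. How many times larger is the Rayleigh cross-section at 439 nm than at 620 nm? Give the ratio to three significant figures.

Rayleigh scattering ∝ λ⁻⁴, so the ratio of coefficients is the inverse fourth power of the wavelength ratio.
σ(439)/σ(620) = (620/439)⁴ = (1.4123)⁴ = 3.978.

3.98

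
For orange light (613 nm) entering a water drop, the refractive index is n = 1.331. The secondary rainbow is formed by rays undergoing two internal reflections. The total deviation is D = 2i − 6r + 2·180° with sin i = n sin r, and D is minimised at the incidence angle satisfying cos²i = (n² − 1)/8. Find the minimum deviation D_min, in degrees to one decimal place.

230.4°

cos²i = (1.77156 − 1)/8 = 0.09645; i = arccos(0.31056) = 71.907°.
sin r = sin 71.907°/1.331 = 0.71417; r = 45.575°.
D_min = 2·71.907° − 6·45.575° + 360° = 230.365°.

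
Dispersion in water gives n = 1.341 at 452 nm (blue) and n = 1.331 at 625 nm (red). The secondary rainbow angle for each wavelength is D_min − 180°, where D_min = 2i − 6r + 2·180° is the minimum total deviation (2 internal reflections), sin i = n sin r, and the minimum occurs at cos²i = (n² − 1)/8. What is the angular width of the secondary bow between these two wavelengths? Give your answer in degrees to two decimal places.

2.60°

At 452 nm (n = 1.341): cos²i = 0.09979 → i = 71.586°, r = 45.034°, D_min = 232.966°, rainbow angle = 52.966°.
At 625 nm (n = 1.331): cos²i = 0.09645 → i = 71.907°, r = 45.575°, D_min = 230.365°, rainbow angle = 50.365°.
Angular width = |52.966° − 50.365°| = 2.601°.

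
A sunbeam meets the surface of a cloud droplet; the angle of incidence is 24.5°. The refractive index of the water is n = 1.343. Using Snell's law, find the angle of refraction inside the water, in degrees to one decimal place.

Snell: sin θ_r = sin θ_i / n = sin 24.5° / 1.343 = 0.4147 / 1.343 = 0.3088.
θ_r = arcsin(0.3088) = 17.99°.

18.0°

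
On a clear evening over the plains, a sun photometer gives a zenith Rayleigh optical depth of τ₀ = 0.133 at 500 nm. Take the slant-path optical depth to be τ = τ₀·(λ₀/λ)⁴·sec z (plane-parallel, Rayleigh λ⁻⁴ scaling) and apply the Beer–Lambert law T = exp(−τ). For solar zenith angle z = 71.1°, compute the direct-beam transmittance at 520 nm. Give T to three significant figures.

sec 71.1° = 3.0872.
τ = 0.133 × (500/520)⁴ × 3.0872 = 0.133 × 0.8548 × 3.0872 = 0.3510.
T = exp(−0.3510) = 0.7040.

0.704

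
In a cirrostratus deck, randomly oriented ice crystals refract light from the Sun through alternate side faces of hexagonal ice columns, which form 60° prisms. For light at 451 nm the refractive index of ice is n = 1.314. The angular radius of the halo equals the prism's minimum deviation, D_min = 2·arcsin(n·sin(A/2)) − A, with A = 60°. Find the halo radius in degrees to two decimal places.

22.14°

n·sin(A/2) = 1.314 × sin 30° = 1.314 × 0.5000 = 0.6570.
D_min = 2·arcsin(0.6570) − 60° = 2 × 41.071° − 60° = 22.143°.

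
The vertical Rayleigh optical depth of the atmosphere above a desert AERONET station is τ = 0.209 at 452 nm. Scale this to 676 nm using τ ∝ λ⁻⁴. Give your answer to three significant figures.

0.0418

τ(676 nm) = τ(452 nm) × (452/676)⁴ = 0.209 × (0.6686)⁴ = 0.209 × 0.1999 = 0.0418.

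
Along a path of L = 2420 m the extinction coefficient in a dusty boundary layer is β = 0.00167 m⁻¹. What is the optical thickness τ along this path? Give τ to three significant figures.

4.04

τ = β·L = 0.00167 × 2420 = 4.0414.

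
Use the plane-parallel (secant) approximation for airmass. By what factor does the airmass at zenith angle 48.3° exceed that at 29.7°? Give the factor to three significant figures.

X(48.3°)/X(29.7°) = sec 48.3° / sec 29.7° = cos 29.7° / cos 48.3° = 0.8686/0.6652 = 1.3058.

1.31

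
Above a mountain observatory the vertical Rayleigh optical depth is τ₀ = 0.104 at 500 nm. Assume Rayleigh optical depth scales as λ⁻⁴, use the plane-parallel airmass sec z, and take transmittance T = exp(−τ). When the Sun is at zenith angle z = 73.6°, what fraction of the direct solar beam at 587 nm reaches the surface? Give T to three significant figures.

0.824

sec 73.6° = 3.5418.
τ = 0.104 × (500/587)⁴ × 3.5418 = 0.104 × 0.5264 × 3.5418 = 0.1939.
T = exp(−0.1939) = 0.8237.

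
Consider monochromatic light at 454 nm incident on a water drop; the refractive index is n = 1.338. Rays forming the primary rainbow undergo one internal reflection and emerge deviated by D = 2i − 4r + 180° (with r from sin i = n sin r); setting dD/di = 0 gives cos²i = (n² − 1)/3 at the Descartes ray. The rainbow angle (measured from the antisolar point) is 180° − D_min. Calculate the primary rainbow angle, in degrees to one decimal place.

41.4°

cos²i = (1.79024 − 1)/3 = 0.26341; i = arccos(0.51324) = 59.120°.
sin r = sin 59.120°/1.338 = 0.64144; r = 39.899°.
D_min = 2·59.120° − 4·39.899° + 180° = 138.643°.
Rainbow angle = 180° − D_min = 41.357°.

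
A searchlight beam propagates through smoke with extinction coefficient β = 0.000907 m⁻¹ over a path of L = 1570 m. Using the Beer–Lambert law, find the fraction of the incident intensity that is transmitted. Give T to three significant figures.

0.241

τ = β·L = 0.000907 × 1570 = 1.4240.
T = exp(−1.4240) = 0.2408.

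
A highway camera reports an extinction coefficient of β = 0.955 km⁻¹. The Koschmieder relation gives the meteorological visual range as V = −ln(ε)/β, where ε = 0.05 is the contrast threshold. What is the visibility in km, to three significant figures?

V = −ln(0.05) / 0.955 = 2.996 / 0.955 = 3.1369 km.

3.14 km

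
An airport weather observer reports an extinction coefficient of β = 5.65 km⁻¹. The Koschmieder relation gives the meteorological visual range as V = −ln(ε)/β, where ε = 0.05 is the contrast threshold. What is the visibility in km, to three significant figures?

V = −ln(0.05) / 5.65 = 2.996 / 5.65 = 0.5302 km.

0.530 km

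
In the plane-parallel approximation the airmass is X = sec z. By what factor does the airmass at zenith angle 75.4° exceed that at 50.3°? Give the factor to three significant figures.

2.53

X(75.4°)/X(50.3°) = sec 75.4° / sec 50.3° = cos 50.3° / cos 75.4° = 0.6388/0.2521 = 2.5341.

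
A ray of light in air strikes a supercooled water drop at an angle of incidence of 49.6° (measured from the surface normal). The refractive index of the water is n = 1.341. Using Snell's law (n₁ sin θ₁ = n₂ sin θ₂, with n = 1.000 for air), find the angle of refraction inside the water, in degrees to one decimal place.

Snell: sin θ_r = sin θ_i / n = sin 49.6° / 1.341 = 0.7615 / 1.341 = 0.5679.
θ_r = arcsin(0.5679) = 34.60°.

34.6°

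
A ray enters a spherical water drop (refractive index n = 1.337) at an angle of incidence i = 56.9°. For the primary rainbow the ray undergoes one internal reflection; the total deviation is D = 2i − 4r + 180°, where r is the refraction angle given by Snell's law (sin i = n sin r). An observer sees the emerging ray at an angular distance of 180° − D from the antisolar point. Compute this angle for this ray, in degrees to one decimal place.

sin r = sin 56.9° / 1.337 = 0.8377/1.337 = 0.6266; r = 38.80°.
D = 2·56.9° − 4·38.80° + 180° = 113.80° − 155.19° + 180° = 138.61°.
Angle from antisolar point = 180° − D = 41.39°.

41.4°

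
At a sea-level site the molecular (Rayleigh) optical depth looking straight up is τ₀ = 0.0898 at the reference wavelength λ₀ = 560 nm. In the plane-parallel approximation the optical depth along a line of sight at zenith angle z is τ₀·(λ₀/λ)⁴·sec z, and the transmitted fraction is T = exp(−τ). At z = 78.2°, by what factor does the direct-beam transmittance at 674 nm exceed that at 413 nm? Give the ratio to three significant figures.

3.58

Airmass: sec 78.2° = 4.8901.
τ(674 nm) = 0.0898 × (560/674)⁴ × 4.8901 = 0.0898 × 0.4766 × 4.8901 = 0.2093.
τ(413 nm) = 0.0898 × (560/413)⁴ × 4.8901 = 0.0898 × 3.3803 × 4.8901 = 1.4844.
T(674)/T(413) = exp(τ_B − τ_A) = exp(1.2751) = 3.5791.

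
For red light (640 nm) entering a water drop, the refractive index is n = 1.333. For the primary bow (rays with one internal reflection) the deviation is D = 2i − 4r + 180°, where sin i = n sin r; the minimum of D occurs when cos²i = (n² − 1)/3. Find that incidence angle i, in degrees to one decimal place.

cos²i = (1.333² − 1)/3 = (1.77689 − 1)/3 = 0.25896.
cos i = 0.50888, so i = 59.410°.

59.4°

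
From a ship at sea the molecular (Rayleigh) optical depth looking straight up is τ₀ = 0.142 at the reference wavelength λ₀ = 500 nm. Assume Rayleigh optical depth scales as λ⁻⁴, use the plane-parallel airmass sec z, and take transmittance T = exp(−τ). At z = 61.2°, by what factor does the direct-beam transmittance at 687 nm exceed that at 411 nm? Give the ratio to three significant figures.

Airmass: sec 61.2° = 2.0757.
τ(687 nm) = 0.142 × (500/687)⁴ × 2.0757 = 0.142 × 0.2806 × 2.0757 = 0.0827.
τ(411 nm) = 0.142 × (500/411)⁴ × 2.0757 = 0.142 × 2.1903 × 2.0757 = 0.6456.
T(687)/T(411) = exp(τ_B − τ_A) = exp(0.5629) = 1.7558.

1.76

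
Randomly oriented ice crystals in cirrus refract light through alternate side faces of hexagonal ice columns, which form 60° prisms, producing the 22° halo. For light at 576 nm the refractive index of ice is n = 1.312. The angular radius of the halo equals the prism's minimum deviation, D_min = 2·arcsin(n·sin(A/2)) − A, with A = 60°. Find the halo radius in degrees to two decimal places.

21.99°

n·sin(A/2) = 1.312 × sin 30° = 1.312 × 0.5000 = 0.6560.
D_min = 2·arcsin(0.6560) − 60° = 2 × 40.996° − 60° = 21.991°.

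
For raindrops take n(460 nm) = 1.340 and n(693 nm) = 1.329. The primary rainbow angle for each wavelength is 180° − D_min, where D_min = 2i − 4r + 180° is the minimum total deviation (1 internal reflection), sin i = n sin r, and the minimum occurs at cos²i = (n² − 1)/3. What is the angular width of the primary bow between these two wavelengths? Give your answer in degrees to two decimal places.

1.59°

At 460 nm (n = 1.340): cos²i = 0.26520 → i = 59.004°, r = 39.770°, D_min = 138.929°, rainbow angle = 41.071°.
At 693 nm (n = 1.329): cos²i = 0.25541 → i = 59.643°, r = 40.487°, D_min = 137.337°, rainbow angle = 42.663°.
Angular width = |41.071° − 42.663°| = 1.592°.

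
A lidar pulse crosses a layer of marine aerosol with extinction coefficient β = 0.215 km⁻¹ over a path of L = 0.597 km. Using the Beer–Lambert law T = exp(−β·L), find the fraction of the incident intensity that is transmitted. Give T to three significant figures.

τ = β·L = 0.215 × 0.597 = 0.1284.
T = exp(−0.1284) = 0.8795.

0.880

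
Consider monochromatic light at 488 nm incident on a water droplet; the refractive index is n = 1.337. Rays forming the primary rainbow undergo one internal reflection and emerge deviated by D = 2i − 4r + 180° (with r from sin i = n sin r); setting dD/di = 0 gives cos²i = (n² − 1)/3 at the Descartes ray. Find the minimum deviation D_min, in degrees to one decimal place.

cos²i = (1.78757 − 1)/3 = 0.26252; i = arccos(0.51237) = 59.178°.
sin r = sin 59.178°/1.337 = 0.64231; r = 39.964°.
D_min = 2·59.178° − 4·39.964° + 180° = 138.500°.

138.5°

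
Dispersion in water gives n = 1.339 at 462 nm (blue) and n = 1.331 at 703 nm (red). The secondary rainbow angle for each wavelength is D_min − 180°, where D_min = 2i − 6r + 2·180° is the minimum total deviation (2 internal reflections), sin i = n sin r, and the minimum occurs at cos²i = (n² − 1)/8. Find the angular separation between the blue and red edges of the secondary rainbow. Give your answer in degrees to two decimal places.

At 462 nm (n = 1.339): cos²i = 0.09912 → i = 71.650°, r = 45.141°, D_min = 232.451°, rainbow angle = 52.451°.
At 703 nm (n = 1.331): cos²i = 0.09645 → i = 71.907°, r = 45.575°, D_min = 230.365°, rainbow angle = 50.365°.
Angular width = |52.451° − 50.365°| = 2.086°.

2.09°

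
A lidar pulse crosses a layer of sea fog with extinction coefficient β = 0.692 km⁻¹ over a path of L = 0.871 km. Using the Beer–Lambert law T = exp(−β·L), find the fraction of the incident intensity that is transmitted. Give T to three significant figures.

0.547

τ = β·L = 0.692 × 0.871 = 0.6027.
T = exp(−0.6027) = 0.5473.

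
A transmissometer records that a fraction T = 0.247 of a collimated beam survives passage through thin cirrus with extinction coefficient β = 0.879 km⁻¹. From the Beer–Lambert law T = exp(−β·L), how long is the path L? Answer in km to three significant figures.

1.59 km

Beer–Lambert: T = exp(−βL) ⇒ L = −ln(T)/β = −ln(0.247)/0.879 = 1.3984/0.879 = 1.591 km.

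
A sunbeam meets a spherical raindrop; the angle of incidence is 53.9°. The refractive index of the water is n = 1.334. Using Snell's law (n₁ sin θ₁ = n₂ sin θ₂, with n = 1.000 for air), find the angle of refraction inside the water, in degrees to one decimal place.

37.3°

Snell: sin θ_r = sin θ_i / n = sin 53.9° / 1.334 = 0.8080 / 1.334 = 0.6057.
θ_r = arcsin(0.6057) = 37.28°.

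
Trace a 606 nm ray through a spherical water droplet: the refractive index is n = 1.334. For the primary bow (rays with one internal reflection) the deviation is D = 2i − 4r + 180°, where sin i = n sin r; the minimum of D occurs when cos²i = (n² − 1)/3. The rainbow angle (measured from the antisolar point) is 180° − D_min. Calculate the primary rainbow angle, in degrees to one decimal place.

cos²i = (1.77956 − 1)/3 = 0.25985; i = arccos(0.50976) = 59.352°.
sin r = sin 59.352°/1.334 = 0.64492; r = 40.159°.
D_min = 2·59.352° − 4·40.159° + 180° = 138.067°.
Rainbow angle = 180° − D_min = 41.933°.

41.9°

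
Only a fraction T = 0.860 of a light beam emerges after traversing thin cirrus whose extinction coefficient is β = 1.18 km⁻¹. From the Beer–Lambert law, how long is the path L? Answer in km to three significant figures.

Beer–Lambert: T = exp(−βL) ⇒ L = −ln(T)/β = −ln(0.860)/1.18 = 0.1508/1.18 = 0.1278 km.

0.128 km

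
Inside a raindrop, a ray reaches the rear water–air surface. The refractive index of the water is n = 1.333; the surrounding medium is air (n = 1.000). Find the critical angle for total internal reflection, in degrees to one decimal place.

48.6°

sin θ_c = n_air / n = 1.000 / 1.333 = 0.7502.
θ_c = arcsin(0.7502) = 48.61°.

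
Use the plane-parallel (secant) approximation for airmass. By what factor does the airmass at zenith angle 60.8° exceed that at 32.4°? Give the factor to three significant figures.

X(60.8°)/X(32.4°) = sec 60.8° / sec 32.4° = cos 32.4° / cos 60.8° = 0.8443/0.4879 = 1.7307.

1.73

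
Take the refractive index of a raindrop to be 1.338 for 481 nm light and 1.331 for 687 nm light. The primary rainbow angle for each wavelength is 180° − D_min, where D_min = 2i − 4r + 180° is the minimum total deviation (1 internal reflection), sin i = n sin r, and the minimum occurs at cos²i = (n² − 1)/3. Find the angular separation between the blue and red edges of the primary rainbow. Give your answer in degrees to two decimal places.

At 481 nm (n = 1.338): cos²i = 0.26341 → i = 59.120°, r = 39.899°, D_min = 138.643°, rainbow angle = 41.357°.
At 687 nm (n = 1.331): cos²i = 0.25719 → i = 59.527°, r = 40.356°, D_min = 137.630°, rainbow angle = 42.370°.
Angular width = |41.357° − 42.370°| = 1.013°.

1.01°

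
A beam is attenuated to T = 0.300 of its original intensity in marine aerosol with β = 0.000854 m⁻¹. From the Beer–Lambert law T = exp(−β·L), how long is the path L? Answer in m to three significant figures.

Beer–Lambert: T = exp(−βL) ⇒ L = −ln(T)/β = −ln(0.300)/0.000854 = 1.2040/0.000854 = 1410 m.

1410 m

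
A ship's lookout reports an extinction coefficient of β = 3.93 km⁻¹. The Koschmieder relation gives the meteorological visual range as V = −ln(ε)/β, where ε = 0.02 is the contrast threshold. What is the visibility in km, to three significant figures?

0.995 km

V = −ln(0.02) / 3.93 = 3.912 / 3.93 = 0.9954 km.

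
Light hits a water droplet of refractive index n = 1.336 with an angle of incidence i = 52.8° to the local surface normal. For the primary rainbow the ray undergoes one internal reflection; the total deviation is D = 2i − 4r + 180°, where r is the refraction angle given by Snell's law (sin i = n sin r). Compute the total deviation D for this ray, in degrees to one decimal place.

sin r = sin 52.8° / 1.336 = 0.7965/1.336 = 0.5962; r = 36.60°.
D = 2·52.8° − 4·36.60° + 180° = 105.60° − 146.39° + 180° = 139.21°.

139.2°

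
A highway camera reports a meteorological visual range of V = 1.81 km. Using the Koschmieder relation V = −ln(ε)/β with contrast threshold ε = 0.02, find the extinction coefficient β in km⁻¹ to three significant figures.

2.16 km⁻¹

β = −ln(0.02) / V = 3.912 / 1.81 = 2.1613 km⁻¹.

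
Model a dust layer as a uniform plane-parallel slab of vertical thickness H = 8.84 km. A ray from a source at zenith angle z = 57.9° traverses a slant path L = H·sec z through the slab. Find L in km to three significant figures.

sec z = 1/cos 57.9° = 1.8818.
L = 8.84 × 1.8818 = 16.635 km.

16.6 km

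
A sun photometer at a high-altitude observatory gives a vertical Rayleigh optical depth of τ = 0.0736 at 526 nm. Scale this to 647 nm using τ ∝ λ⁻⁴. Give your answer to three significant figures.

0.0322

τ(647 nm) = τ(526 nm) × (526/647)⁴ = 0.0736 × (0.8130)⁴ = 0.0736 × 0.4368 = 0.0322.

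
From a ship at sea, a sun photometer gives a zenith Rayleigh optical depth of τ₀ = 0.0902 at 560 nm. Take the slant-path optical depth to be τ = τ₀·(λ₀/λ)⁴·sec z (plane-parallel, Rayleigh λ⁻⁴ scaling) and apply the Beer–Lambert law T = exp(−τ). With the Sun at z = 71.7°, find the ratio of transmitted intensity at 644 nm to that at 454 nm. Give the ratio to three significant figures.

Airmass: sec 71.7° = 3.1848.
τ(644 nm) = 0.0902 × (560/644)⁴ × 3.1848 = 0.0902 × 0.5718 × 3.1848 = 0.1642.
τ(454 nm) = 0.0902 × (560/454)⁴ × 3.1848 = 0.0902 × 2.3149 × 3.1848 = 0.6650.
T(644)/T(454) = exp(τ_B − τ_A) = exp(0.5007) = 1.6499.

1.65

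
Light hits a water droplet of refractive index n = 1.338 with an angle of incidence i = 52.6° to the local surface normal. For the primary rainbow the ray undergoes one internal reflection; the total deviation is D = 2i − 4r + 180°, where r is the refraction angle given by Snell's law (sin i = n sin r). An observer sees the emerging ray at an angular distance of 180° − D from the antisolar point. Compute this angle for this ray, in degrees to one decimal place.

sin r = sin 52.6° / 1.338 = 0.7944/1.338 = 0.5937; r = 36.42°.
D = 2·52.6° − 4·36.42° + 180° = 105.20° − 145.69° + 180° = 139.51°.
Angle from antisolar point = 180° − D = 40.49°.

40.5°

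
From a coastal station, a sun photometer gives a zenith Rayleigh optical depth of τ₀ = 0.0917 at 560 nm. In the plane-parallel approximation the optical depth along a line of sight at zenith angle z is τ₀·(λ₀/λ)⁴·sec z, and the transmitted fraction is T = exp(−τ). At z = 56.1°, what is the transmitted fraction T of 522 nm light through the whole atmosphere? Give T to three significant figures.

sec 56.1° = 1.7929.
τ = 0.0917 × (560/522)⁴ × 1.7929 = 0.0917 × 1.3246 × 1.7929 = 0.2178.
T = exp(−0.2178) = 0.8043.

0.804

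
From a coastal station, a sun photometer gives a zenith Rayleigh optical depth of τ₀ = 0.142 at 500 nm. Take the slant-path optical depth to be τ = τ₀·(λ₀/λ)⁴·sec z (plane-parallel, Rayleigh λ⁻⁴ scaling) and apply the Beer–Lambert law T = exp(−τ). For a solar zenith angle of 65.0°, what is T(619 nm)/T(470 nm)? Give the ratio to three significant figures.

Airmass: sec 65.0° = 2.3662.
τ(619 nm) = 0.142 × (500/619)⁴ × 2.3662 = 0.142 × 0.4257 × 2.3662 = 0.1430.
τ(470 nm) = 0.142 × (500/470)⁴ × 2.3662 = 0.142 × 1.2808 × 2.3662 = 0.4304.
T(619)/T(470) = exp(τ_B − τ_A) = exp(0.2873) = 1.3328.

1.33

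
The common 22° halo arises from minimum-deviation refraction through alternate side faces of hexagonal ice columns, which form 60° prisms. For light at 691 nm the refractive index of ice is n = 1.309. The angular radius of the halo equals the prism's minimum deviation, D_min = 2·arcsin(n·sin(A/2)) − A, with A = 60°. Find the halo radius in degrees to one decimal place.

21.8°

n·sin(A/2) = 1.309 × sin 30° = 1.309 × 0.5000 = 0.6545.
D_min = 2·arcsin(0.6545) − 60° = 2 × 40.882° − 60° = 21.763°.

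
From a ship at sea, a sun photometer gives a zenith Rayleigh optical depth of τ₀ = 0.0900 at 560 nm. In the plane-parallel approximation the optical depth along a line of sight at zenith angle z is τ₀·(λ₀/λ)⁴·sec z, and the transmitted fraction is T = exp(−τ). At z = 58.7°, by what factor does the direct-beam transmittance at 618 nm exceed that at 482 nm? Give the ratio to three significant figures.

1.22

Airmass: sec 58.7° = 1.9249.
τ(618 nm) = 0.0900 × (560/618)⁴ × 1.9249 = 0.0900 × 0.6742 × 1.9249 = 0.1168.
τ(482 nm) = 0.0900 × (560/482)⁴ × 1.9249 = 0.0900 × 1.8221 × 1.9249 = 0.3156.
T(618)/T(482) = exp(τ_B − τ_A) = exp(0.1989) = 1.2200.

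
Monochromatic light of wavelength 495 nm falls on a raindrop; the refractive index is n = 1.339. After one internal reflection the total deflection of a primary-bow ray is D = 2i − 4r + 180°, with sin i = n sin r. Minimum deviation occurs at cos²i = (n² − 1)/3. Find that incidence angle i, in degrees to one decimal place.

59.1°

cos²i = (1.339² − 1)/3 = (1.79292 − 1)/3 = 0.26431.
cos i = 0.51411, so i = 59.062°.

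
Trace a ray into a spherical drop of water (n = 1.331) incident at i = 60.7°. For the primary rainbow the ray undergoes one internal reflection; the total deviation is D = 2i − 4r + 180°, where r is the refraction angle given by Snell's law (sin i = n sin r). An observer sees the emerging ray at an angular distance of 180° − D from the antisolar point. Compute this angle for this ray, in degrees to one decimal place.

42.3°

sin r = sin 60.7° / 1.331 = 0.8721/1.331 = 0.6552; r = 40.93°.
D = 2·60.7° − 4·40.93° + 180° = 121.40° − 163.74° + 180° = 137.66°.
Angle from antisolar point = 180° − D = 42.34°.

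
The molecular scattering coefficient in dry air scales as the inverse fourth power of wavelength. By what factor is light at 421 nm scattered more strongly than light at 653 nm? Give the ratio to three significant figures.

Rayleigh scattering ∝ λ⁻⁴, so the ratio of coefficients is the inverse fourth power of the wavelength ratio.
σ(421)/σ(653) = (653/421)⁴ = (1.5511)⁴ = 5.788.

5.79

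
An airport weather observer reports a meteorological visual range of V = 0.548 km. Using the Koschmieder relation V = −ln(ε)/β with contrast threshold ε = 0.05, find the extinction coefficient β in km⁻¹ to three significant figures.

5.47 km⁻¹

β = −ln(0.05) / V = 2.996 / 0.548 = 5.4667 km⁻¹.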